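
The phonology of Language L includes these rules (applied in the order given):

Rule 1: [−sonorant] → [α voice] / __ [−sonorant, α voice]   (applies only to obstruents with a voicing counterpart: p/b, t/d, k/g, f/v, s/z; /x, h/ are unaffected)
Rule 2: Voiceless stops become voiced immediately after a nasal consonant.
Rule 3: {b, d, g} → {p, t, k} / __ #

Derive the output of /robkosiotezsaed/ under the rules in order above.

ropkosiotessaet

Rule 1 (regressive voicing assimilation): /b/ precedes the voiceless obstruent /k/, so it devoices to [p] by assimilation. /z/ precedes the voiceless obstruent /s/, so it devoices to [s] by assimilation. /robkosiotezsaed/ → ropkosiotessaed.
Rule 2 (post-nasal voicing): no segment meets the environment; /ropkosiotessaed/ is unchanged.
Rule 3 (final devoicing): /d/ is a voiced stop in word-final position, so it devoices to [t]. /ropkosiotessaed/ → ropkosiotessaet.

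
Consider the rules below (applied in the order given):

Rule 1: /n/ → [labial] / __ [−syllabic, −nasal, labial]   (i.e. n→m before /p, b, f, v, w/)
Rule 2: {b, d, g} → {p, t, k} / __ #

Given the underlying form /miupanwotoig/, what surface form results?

Rule 1 (nasal place assimilation): /n/ precedes the labial consonant /w/, so it assimilates in place to [m]. /miupanwotoig/ → miupamwotoig.
Rule 2 (final devoicing): /g/ is a voiced stop in word-final position, so it devoices to [k]. /miupamwotoig/ → miupamwotoik.

miupamwotoik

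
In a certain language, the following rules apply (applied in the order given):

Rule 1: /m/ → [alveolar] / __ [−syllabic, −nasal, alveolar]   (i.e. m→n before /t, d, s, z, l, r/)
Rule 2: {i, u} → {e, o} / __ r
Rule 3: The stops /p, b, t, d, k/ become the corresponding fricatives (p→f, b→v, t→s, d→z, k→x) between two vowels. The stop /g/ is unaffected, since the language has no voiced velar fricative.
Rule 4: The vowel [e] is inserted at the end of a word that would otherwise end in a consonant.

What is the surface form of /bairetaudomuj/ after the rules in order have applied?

Rule 1 (nasal place assimilation): no segment meets the environment; /bairetaudomuj/ is unchanged.
Rule 2 (pre-rhotic lowering): /i/ is a high vowel immediately before /r/, so it lowers to [e]. /bairetaudomuj/ → baeretaudomuj.
Rule 3 (intervocalic spirantization): /t/ is a stop between vowels /e/ and /a/, so it spirantizes to the fricative [s]. /d/ is a stop between vowels /u/ and /o/, so it spirantizes to the fricative [z]. /baeretaudomuj/ → baeresauzomuj.
Rule 4 (final e-epenthesis): the form ends in the consonant /j/, so [e] is inserted word-finally. /baeresauzomuj/ → baeresauzomuje.

baeresauzomuje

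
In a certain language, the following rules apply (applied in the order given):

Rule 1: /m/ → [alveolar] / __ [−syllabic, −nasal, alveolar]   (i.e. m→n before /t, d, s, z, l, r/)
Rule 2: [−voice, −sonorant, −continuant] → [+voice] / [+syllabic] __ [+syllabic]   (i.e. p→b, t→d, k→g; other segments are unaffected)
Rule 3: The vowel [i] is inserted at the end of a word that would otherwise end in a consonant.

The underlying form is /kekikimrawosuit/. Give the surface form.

kegiginrawosuiti

Rule 1 (nasal place assimilation): /m/ precedes the alveolar consonant /r/, so it assimilates in place to [n]. /kekikimrawosuit/ → kekikinrawosuit.
Rule 2 (intervocalic voicing): /k/ is a voiceless stop between vowels /e/ and /i/, so it voices to [g]. /k/ is a voiceless stop between vowels /i/ and /i/, so it voices to [g]. /kekikinrawosuit/ → kegiginrawosuit.
Rule 3 (final i-epenthesis): the form ends in the consonant /t/, so [i] is inserted word-finally. /kegiginrawosuit/ → kegiginrawosuiti.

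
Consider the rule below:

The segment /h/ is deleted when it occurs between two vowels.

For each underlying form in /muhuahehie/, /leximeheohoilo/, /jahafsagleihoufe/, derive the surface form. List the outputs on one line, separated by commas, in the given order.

/muhuahehie/: /h/ occurs between vowels /u/ and /u/, so it deletes. /h/ occurs between vowels /a/ and /e/, so it deletes. /h/ occurs between vowels /e/ and /i/, so it deletes. → [muuaeie].
/leximeheohoilo/: /h/ occurs between vowels /e/ and /e/, so it deletes. /h/ occurs between vowels /o/ and /o/, so it deletes. → [leximeeooilo].
/jahafsagleihoufe/: /h/ occurs between vowels /a/ and /a/, so it deletes. /h/ occurs between vowels /i/ and /o/, so it deletes. → [jaafsagleioufe].

muuaeie, leximeeooilo, jaafsagleioufe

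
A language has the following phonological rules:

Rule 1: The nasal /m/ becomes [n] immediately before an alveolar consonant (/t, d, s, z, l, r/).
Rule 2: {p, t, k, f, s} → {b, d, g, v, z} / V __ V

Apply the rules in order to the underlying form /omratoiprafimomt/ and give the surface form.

onradoipravimont

Rule 1 (nasal place assimilation): /m/ precedes the alveolar consonant /r/, so it assimilates in place to [n]. /m/ precedes the alveolar consonant /t/, so it assimilates in place to [n]. /omratoiprafimomt/ → onratoiprafimont.
Rule 2 (intervocalic voicing): /t/ is a voiceless obstruent between vowels /a/ and /o/, so it voices to [d]. /f/ is a voiceless obstruent between vowels /a/ and /i/, so it voices to [v]. /onratoiprafimont/ → onradoipravimont.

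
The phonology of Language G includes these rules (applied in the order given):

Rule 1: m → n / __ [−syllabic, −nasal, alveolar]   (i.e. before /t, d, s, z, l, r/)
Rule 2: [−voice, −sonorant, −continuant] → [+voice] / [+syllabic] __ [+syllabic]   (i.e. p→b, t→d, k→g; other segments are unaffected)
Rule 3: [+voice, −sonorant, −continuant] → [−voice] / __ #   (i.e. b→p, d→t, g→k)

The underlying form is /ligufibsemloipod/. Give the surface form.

ligufibsenloibot

Rule 1 (nasal place assimilation): /m/ precedes the alveolar consonant /l/, so it assimilates in place to [n]. /ligufibsemloipod/ → ligufibsenloipod.
Rule 2 (intervocalic voicing): /p/ is a voiceless stop between vowels /i/ and /o/, so it voices to [b]. /ligufibsenloipod/ → ligufibsenloibod.
Rule 3 (final devoicing): /d/ is a voiced stop in word-final position, so it devoices to [t]. /ligufibsenloibod/ → ligufibsenloibot.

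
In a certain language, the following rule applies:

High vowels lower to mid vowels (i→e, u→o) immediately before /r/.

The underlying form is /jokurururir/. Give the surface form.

/u/ is a high vowel immediately before /r/, so it lowers to [o].
/u/ is a high vowel immediately before /r/, so it lowers to [o].
/u/ is a high vowel immediately before /r/, so it lowers to [o].
/i/ is a high vowel immediately before /r/, so it lowers to [e].
Surface form: [jokorororer].

jokorororer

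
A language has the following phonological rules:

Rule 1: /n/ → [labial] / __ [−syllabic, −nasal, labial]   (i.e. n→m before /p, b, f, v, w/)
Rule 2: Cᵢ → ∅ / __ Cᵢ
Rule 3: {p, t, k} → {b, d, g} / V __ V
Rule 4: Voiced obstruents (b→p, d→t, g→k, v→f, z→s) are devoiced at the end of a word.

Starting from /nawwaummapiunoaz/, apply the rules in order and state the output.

nawaumabiunoas

Rule 1 (nasal place assimilation): no segment meets the environment; /nawwaummapiunoaz/ is unchanged.
Rule 2 (degemination): /ww/ is a geminate; the first /w/ deletes. /mm/ is a geminate; the first /m/ deletes. /nawwaummapiunoaz/ → nawaumapiunoaz.
Rule 3 (intervocalic voicing): /p/ is a voiceless stop between vowels /a/ and /i/, so it voices to [b]. /nawaumapiunoaz/ → nawaumabiunoaz.
Rule 4 (final devoicing): /z/ is a voiced obstruent in word-final position, so it devoices to [s]. /nawaumabiunoaz/ → nawaumabiunoas.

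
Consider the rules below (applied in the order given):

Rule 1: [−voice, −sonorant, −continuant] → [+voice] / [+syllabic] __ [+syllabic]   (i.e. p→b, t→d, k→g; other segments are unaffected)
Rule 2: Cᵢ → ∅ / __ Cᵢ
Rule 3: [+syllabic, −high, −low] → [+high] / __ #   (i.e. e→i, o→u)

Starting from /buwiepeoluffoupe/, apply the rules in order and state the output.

buwiebeolufoubi

Rule 1 (intervocalic voicing): /p/ is a voiceless stop between vowels /e/ and /e/, so it voices to [b]. /p/ is a voiceless stop between vowels /u/ and /e/, so it voices to [b]. /buwiepeoluffoupe/ → buwiebeoluffoube.
Rule 2 (degemination): /ff/ is a geminate; the first /f/ deletes. /buwiebeoluffoube/ → buwiebeolufoube.
Rule 3 (final vowel raising): /e/ is a mid vowel in word-final position, so it raises to [i]. /buwiebeolufoube/ → buwiebeolufoubi.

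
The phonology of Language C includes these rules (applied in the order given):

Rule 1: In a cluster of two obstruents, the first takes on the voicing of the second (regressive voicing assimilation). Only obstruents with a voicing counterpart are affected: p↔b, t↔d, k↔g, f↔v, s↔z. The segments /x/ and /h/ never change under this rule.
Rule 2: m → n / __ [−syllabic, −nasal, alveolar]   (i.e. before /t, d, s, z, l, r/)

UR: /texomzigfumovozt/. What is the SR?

texonzikfumovost

Rule 1 (regressive voicing assimilation): /g/ precedes the voiceless obstruent /f/, so it devoices to [k] by assimilation. /z/ precedes the voiceless obstruent /t/, so it devoices to [s] by assimilation. /texomzigfumovozt/ → texomzikfumovost.
Rule 2 (nasal place assimilation): /m/ precedes the alveolar consonant /z/, so it assimilates in place to [n]. /texomzikfumovost/ → texonzikfumovost.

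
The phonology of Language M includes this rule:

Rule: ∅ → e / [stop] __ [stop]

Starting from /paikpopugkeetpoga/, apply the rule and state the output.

/k/ and /p/ form a stop–stop cluster, so [e] is inserted between them.
/g/ and /k/ form a stop–stop cluster, so [e] is inserted between them.
/t/ and /p/ form a stop–stop cluster, so [e] is inserted between them.
Surface form: [paikepopugekeetepoga].

paikepopugekeetepoga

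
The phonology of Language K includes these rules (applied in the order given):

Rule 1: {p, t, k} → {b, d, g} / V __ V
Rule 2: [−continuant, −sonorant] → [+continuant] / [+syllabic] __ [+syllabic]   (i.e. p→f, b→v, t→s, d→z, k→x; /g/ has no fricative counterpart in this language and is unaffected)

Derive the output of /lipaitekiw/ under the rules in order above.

livaizegiw

Rule 1 (intervocalic voicing): /p/ is a voiceless stop between vowels /i/ and /a/, so it voices to [b]. /t/ is a voiceless stop between vowels /i/ and /e/, so it voices to [d]. /k/ is a voiceless stop between vowels /e/ and /i/, so it voices to [g]. /lipaitekiw/ → libaidegiw.
Rule 2 (intervocalic spirantization): /b/ is a stop between vowels /i/ and /a/, so it spirantizes to the fricative [v]. /d/ is a stop between vowels /i/ and /e/, so it spirantizes to the fricative [z]. /libaidegiw/ → livaizegiw.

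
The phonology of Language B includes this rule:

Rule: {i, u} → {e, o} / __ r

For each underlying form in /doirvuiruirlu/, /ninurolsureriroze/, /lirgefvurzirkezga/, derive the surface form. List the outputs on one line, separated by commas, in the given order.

doervueruerlu, ninorolsorereroze, lergefvorzerkezga

/doirvuiruirlu/: /i/ is a high vowel immediately before /r/, so it lowers to [e]. /i/ is a high vowel immediately before /r/, so it lowers to [e]. /i/ is a high vowel immediately before /r/, so it lowers to [e]. → [doervueruerlu].
/ninurolsureriroze/: /u/ is a high vowel immediately before /r/, so it lowers to [o]. /u/ is a high vowel immediately before /r/, so it lowers to [o]. /i/ is a high vowel immediately before /r/, so it lowers to [e]. → [ninorolsorereroze].
/lirgefvurzirkezga/: /i/ is a high vowel immediately before /r/, so it lowers to [e]. /u/ is a high vowel immediately before /r/, so it lowers to [o]. /i/ is a high vowel immediately before /r/, so it lowers to [e]. → [lergefvorzerkezga].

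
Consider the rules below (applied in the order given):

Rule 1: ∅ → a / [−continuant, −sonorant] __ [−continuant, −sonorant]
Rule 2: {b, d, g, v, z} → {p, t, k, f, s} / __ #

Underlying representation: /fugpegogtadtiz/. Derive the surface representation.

Rule 1 (stop-cluster a-epenthesis): /g/ and /p/ form a stop–stop cluster, so [a] is inserted between them. /g/ and /t/ form a stop–stop cluster, so [a] is inserted between them. /d/ and /t/ form a stop–stop cluster, so [a] is inserted between them. /fugpegogtadtiz/ → fugapegogatadatiz.
Rule 2 (final devoicing): /z/ is a voiced obstruent in word-final position, so it devoices to [s]. /fugapegogatadatiz/ → fugapegogatadatis.

fugapegogatadatis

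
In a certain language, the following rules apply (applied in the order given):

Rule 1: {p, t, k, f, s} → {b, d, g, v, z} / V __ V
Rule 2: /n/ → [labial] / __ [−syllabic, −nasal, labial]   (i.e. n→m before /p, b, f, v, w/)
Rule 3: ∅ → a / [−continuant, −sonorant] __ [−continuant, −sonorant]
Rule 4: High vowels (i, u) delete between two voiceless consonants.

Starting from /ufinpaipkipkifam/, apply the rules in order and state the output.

Rule 1 (intervocalic voicing): /f/ is a voiceless obstruent between vowels /u/ and /i/, so it voices to [v]. /f/ is a voiceless obstruent between vowels /i/ and /a/, so it voices to [v]. /ufinpaipkipkifam/ → uvinpaipkipkivam.
Rule 2 (nasal place assimilation): /n/ precedes the labial consonant /p/, so it assimilates in place to [m]. /uvinpaipkipkivam/ → uvimpaipkipkivam.
Rule 3 (stop-cluster a-epenthesis): /p/ and /k/ form a stop–stop cluster, so [a] is inserted between them. /p/ and /k/ form a stop–stop cluster, so [a] is inserted between them. /uvimpaipkipkivam/ → uvimpaipakipakivam.
Rule 4 (high vowel syncope): /i/ is a high vowel flanked by voiceless consonants /k/ and /p/, so it deletes. /uvimpaipakipakivam/ → uvimpaipakpakivam.

uvimpaipakpakivam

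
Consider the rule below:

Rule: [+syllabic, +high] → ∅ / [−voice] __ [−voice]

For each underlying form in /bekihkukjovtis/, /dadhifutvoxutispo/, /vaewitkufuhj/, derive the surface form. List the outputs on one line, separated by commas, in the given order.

bekhkkjovts, dadhftvoxtspo, vaewitkfhj

/bekihkukjovtis/: /i/ is a high vowel flanked by voiceless consonants /k/ and /h/, so it deletes. /u/ is a high vowel flanked by voiceless consonants /k/ and /k/, so it deletes. /i/ is a high vowel flanked by voiceless consonants /t/ and /s/, so it deletes. → [bekhkkjovts].
/dadhifutvoxutispo/: /i/ is a high vowel flanked by voiceless consonants /h/ and /f/, so it deletes. /u/ is a high vowel flanked by voiceless consonants /f/ and /t/, so it deletes. /u/ is a high vowel flanked by voiceless consonants /x/ and /t/, so it deletes. /i/ is a high vowel flanked by voiceless consonants /t/ and /s/, so it deletes. → [dadhftvoxtspo].
/vaewitkufuhj/: /u/ is a high vowel flanked by voiceless consonants /k/ and /f/, so it deletes. /u/ is a high vowel flanked by voiceless consonants /f/ and /h/, so it deletes. → [vaewitkfhj].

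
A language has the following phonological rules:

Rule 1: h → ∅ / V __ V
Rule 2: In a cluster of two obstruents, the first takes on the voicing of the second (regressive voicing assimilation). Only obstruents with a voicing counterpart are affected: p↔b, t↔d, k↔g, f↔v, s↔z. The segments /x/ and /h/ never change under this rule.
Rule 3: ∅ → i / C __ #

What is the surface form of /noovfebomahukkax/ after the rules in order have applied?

Rule 1 (intervocalic h-deletion): /h/ occurs between vowels /a/ and /u/, so it deletes. /noovfebomahukkax/ → noovfebomaukkax.
Rule 2 (regressive voicing assimilation): /v/ precedes the voiceless obstruent /f/, so it devoices to [f] by assimilation. /noovfebomaukkax/ → nooffebomaukkax.
Rule 3 (final i-epenthesis): the form ends in the consonant /x/, so [i] is inserted word-finally. /nooffebomaukkax/ → nooffebomaukkaxi.

nooffebomaukkaxi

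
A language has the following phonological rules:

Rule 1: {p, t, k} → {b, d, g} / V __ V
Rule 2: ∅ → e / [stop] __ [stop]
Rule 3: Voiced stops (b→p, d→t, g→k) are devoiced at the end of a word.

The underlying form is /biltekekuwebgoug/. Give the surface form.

biltegeguwebegouk

Rule 1 (intervocalic voicing): /k/ is a voiceless stop between vowels /e/ and /e/, so it voices to [g]. /k/ is a voiceless stop between vowels /e/ and /u/, so it voices to [g]. /biltekekuwebgoug/ → biltegeguwebgoug.
Rule 2 (stop-cluster e-epenthesis): /b/ and /g/ form a stop–stop cluster, so [e] is inserted between them. /biltegeguwebgoug/ → biltegeguwebegoug.
Rule 3 (final devoicing): /g/ is a voiced stop in word-final position, so it devoices to [k]. /biltegeguwebegoug/ → biltegeguwebegouk.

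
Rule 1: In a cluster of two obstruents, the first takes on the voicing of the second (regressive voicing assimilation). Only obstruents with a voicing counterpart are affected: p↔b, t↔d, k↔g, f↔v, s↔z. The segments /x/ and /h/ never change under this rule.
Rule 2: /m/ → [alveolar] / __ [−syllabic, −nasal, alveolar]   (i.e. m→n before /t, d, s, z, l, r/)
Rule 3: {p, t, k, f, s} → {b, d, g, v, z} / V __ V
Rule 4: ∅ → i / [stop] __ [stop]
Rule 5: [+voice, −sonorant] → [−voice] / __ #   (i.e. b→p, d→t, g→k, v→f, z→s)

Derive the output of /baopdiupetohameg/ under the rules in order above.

baobidiubedohamek

Rule 1 (regressive voicing assimilation): /p/ precedes the voiced obstruent /d/, so it voices to [b] by assimilation. /baopdiupetohameg/ → baobdiupetohameg.
Rule 2 (nasal place assimilation): no segment meets the environment; /baobdiupetohameg/ is unchanged.
Rule 3 (intervocalic voicing): /p/ is a voiceless obstruent between vowels /u/ and /e/, so it voices to [b]. /t/ is a voiceless obstruent between vowels /e/ and /o/, so it voices to [d]. /baobdiupetohameg/ → baobdiubedohameg.
Rule 4 (stop-cluster i-epenthesis): /b/ and /d/ form a stop–stop cluster, so [i] is inserted between them. /baobdiubedohameg/ → baobidiubedohameg.
Rule 5 (final devoicing): /g/ is a voiced obstruent in word-final position, so it devoices to [k]. /baobidiubedohameg/ → baobidiubedohamek.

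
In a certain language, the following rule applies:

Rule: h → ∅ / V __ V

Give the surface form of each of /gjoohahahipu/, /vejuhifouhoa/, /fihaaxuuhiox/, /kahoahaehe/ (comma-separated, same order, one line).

/gjoohahahipu/: /h/ occurs between vowels /o/ and /a/, so it deletes. /h/ occurs between vowels /a/ and /a/, so it deletes. /h/ occurs between vowels /a/ and /i/, so it deletes. → [gjooaaipu].
/vejuhifouhoa/: /h/ occurs between vowels /u/ and /i/, so it deletes. /h/ occurs between vowels /u/ and /o/, so it deletes. → [vejuifouoa].
/fihaaxuuhiox/: /h/ occurs between vowels /i/ and /a/, so it deletes. /h/ occurs between vowels /u/ and /i/, so it deletes. → [fiaaxuuiox].
/kahoahaehe/: /h/ occurs between vowels /a/ and /o/, so it deletes. /h/ occurs between vowels /a/ and /a/, so it deletes. /h/ occurs between vowels /e/ and /e/, so it deletes. → [kaoaaee].

gjooaaipu, vejuifouoa, fiaaxuuiox, kaoaaee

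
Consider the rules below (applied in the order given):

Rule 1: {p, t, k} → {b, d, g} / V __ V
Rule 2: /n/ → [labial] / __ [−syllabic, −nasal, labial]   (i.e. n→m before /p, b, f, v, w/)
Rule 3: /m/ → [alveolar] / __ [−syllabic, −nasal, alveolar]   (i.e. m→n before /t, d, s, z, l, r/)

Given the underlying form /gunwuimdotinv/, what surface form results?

gumwuindodimv

Rule 1 (intervocalic voicing): /t/ is a voiceless stop between vowels /o/ and /i/, so it voices to [d]. /gunwuimdotinv/ → gunwuimdodinv.
Rule 2 (nasal place assimilation): /n/ precedes the labial consonant /w/, so it assimilates in place to [m]. /n/ precedes the labial consonant /v/, so it assimilates in place to [m]. /gunwuimdodinv/ → gumwuimdodimv.
Rule 3 (nasal place assimilation): /m/ precedes the alveolar consonant /d/, so it assimilates in place to [n]. /gumwuimdodimv/ → gumwuindodimv.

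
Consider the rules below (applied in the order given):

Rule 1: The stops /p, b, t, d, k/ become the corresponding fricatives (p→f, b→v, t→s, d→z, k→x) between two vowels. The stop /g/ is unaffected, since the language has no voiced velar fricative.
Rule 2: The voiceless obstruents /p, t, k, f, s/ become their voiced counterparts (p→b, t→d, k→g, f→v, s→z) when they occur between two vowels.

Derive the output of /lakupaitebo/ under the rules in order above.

Rule 1 (intervocalic spirantization): /k/ is a stop between vowels /a/ and /u/, so it spirantizes to the fricative [x]. /p/ is a stop between vowels /u/ and /a/, so it spirantizes to the fricative [f]. /t/ is a stop between vowels /i/ and /e/, so it spirantizes to the fricative [s]. /b/ is a stop between vowels /e/ and /o/, so it spirantizes to the fricative [v]. /lakupaitebo/ → laxufaisevo.
Rule 2 (intervocalic voicing): /f/ is a voiceless obstruent between vowels /u/ and /a/, so it voices to [v]. /s/ is a voiceless obstruent between vowels /i/ and /e/, so it voices to [z]. /laxufaisevo/ → laxuvaizevo.

laxuvaizevo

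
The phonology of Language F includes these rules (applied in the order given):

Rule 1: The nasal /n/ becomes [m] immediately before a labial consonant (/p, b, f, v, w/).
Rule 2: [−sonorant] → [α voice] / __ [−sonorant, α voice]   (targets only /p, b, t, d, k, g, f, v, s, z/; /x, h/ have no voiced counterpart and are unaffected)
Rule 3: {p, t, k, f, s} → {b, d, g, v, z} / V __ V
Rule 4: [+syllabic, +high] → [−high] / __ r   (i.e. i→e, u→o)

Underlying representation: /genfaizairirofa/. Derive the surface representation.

gemfaizaererova

Rule 1 (nasal place assimilation): /n/ precedes the labial consonant /f/, so it assimilates in place to [m]. /genfaizairirofa/ → gemfaizairirofa.
Rule 2 (regressive voicing assimilation): no segment meets the environment; /gemfaizairirofa/ is unchanged.
Rule 3 (intervocalic voicing): /f/ is a voiceless obstruent between vowels /o/ and /a/, so it voices to [v]. /gemfaizairirofa/ → gemfaizairirova.
Rule 4 (pre-rhotic lowering): /i/ is a high vowel immediately before /r/, so it lowers to [e]. /i/ is a high vowel immediately before /r/, so it lowers to [e]. /gemfaizairirova/ → gemfaizaererova.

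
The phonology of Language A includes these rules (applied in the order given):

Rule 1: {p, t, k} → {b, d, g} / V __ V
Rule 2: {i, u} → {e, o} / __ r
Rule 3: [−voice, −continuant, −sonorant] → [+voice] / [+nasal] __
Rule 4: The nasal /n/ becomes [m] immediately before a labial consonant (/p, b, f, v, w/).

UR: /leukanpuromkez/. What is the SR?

Rule 1 (intervocalic voicing): /k/ is a voiceless stop between vowels /u/ and /a/, so it voices to [g]. /leukanpuromkez/ → leuganpuromkez.
Rule 2 (pre-rhotic lowering): /u/ is a high vowel immediately before /r/, so it lowers to [o]. /leuganpuromkez/ → leuganporomkez.
Rule 3 (post-nasal voicing): /p/ is a voiceless stop immediately after the nasal /n/, so it voices to [b]. /k/ is a voiceless stop immediately after the nasal /m/, so it voices to [g]. /leuganporomkez/ → leuganboromgez.
Rule 4 (nasal place assimilation): /n/ precedes the labial consonant /b/, so it assimilates in place to [m]. /leuganboromgez/ → leugamboromgez.

leugamboromgez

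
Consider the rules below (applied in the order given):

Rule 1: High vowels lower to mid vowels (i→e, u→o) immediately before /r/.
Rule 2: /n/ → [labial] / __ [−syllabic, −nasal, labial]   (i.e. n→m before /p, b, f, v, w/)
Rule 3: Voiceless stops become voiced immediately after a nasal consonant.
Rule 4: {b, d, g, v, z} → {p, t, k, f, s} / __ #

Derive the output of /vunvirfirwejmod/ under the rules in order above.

Rule 1 (pre-rhotic lowering): /i/ is a high vowel immediately before /r/, so it lowers to [e]. /i/ is a high vowel immediately before /r/, so it lowers to [e]. /vunvirfirwejmod/ → vunverferwejmod.
Rule 2 (nasal place assimilation): /n/ precedes the labial consonant /v/, so it assimilates in place to [m]. /vunverferwejmod/ → vumverferwejmod.
Rule 3 (post-nasal voicing): no segment meets the environment; /vumverferwejmod/ is unchanged.
Rule 4 (final devoicing): /d/ is a voiced obstruent in word-final position, so it devoices to [t]. /vumverferwejmod/ → vumverferwejmot.

vumverferwejmot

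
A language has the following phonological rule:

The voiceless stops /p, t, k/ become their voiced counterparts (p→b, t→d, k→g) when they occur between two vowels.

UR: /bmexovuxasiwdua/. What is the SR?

bmexovuxasiwdua

No segment of /bmexovuxasiwdua/ meets the structural description of the rule, so the form surfaces unchanged.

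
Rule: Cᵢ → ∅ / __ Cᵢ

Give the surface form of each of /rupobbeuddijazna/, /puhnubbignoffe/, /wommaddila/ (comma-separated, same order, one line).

rupobeudijazna, puhnubignofe, womadila

/rupobbeuddijazna/: /bb/ is a geminate; the first /b/ deletes. /dd/ is a geminate; the first /d/ deletes. → [rupobeudijazna].
/puhnubbignoffe/: /bb/ is a geminate; the first /b/ deletes. /ff/ is a geminate; the first /f/ deletes. → [puhnubignofe].
/wommaddila/: /mm/ is a geminate; the first /m/ deletes. /dd/ is a geminate; the first /d/ deletes. → [womadila].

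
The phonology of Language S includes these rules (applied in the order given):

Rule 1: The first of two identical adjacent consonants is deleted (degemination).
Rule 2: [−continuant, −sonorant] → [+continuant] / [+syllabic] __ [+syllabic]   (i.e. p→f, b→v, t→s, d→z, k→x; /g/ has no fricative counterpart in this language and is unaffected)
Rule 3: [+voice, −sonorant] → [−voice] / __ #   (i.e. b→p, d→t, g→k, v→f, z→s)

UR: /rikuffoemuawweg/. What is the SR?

Rule 1 (degemination): /ff/ is a geminate; the first /f/ deletes. /ww/ is a geminate; the first /w/ deletes. /rikuffoemuawweg/ → rikufoemuaweg.
Rule 2 (intervocalic spirantization): /k/ is a stop between vowels /i/ and /u/, so it spirantizes to the fricative [x]. /rikufoemuaweg/ → rixufoemuaweg.
Rule 3 (final devoicing): /g/ is a voiced obstruent in word-final position, so it devoices to [k]. /rixufoemuaweg/ → rixufoemuawek.

rixufoemuawek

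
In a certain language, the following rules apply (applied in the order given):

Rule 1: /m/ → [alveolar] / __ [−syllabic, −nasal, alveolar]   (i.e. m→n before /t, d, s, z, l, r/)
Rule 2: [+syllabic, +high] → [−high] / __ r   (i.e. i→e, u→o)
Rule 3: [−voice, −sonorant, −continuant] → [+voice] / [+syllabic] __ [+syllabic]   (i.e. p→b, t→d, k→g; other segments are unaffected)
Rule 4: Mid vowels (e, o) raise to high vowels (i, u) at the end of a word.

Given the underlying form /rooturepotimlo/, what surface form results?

Rule 1 (nasal place assimilation): /m/ precedes the alveolar consonant /l/, so it assimilates in place to [n]. /rooturepotimlo/ → rooturepotinlo.
Rule 2 (pre-rhotic lowering): /u/ is a high vowel immediately before /r/, so it lowers to [o]. /rooturepotinlo/ → rootorepotinlo.
Rule 3 (intervocalic voicing): /t/ is a voiceless stop between vowels /o/ and /o/, so it voices to [d]. /p/ is a voiceless stop between vowels /e/ and /o/, so it voices to [b]. /t/ is a voiceless stop between vowels /o/ and /i/, so it voices to [d]. /rootorepotinlo/ → roodorebodinlo.
Rule 4 (final vowel raising): /o/ is a mid vowel in word-final position, so it raises to [u]. /roodorebodinlo/ → roodorebodinlu.

roodorebodinlu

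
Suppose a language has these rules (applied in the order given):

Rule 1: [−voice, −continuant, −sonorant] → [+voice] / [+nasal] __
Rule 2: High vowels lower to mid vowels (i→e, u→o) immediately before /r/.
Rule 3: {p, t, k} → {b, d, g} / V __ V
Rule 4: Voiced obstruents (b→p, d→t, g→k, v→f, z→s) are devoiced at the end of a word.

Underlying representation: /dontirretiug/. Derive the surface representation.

Rule 1 (post-nasal voicing): /t/ is a voiceless stop immediately after the nasal /n/, so it voices to [d]. /dontirretiug/ → dondirretiug.
Rule 2 (pre-rhotic lowering): /i/ is a high vowel immediately before /r/, so it lowers to [e]. /dondirretiug/ → donderretiug.
Rule 3 (intervocalic voicing): /t/ is a voiceless stop between vowels /e/ and /i/, so it voices to [d]. /donderretiug/ → donderrediug.
Rule 4 (final devoicing): /g/ is a voiced obstruent in word-final position, so it devoices to [k]. /donderrediug/ → donderrediuk.

donderrediuk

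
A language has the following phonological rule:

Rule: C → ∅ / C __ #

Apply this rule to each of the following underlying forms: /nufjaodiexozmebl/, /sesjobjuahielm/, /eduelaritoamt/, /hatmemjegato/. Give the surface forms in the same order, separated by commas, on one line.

nufjaodiexozmeb, sesjobjuahiel, eduelaritoam, hatmemjegato

/nufjaodiexozmebl/: /l/ is the second consonant of a word-final cluster /bl/, so it deletes. → [nufjaodiexozmeb].
/sesjobjuahielm/: /m/ is the second consonant of a word-final cluster /lm/, so it deletes. → [sesjobjuahiel].
/eduelaritoamt/: /t/ is the second consonant of a word-final cluster /mt/, so it deletes. → [eduelaritoam].
/hatmemjegato/: the rule's environment is not met; surfaces unchanged as [hatmemjegato].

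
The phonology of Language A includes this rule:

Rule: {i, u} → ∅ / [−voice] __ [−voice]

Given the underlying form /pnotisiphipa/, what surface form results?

pnotsphpa

/i/ is a high vowel flanked by voiceless consonants /t/ and /s/, so it deletes.
/i/ is a high vowel flanked by voiceless consonants /s/ and /p/, so it deletes.
/i/ is a high vowel flanked by voiceless consonants /h/ and /p/, so it deletes.
Surface form: [pnotsphpa].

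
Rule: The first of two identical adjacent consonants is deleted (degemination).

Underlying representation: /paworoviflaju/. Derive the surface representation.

No segment of /paworoviflaju/ meets the structural description of the rule, so the form surfaces unchanged.

paworoviflaju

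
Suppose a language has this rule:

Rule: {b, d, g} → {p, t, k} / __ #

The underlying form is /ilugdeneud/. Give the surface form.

ilugdeneut

Scanning /ilugdeneud/: /g/ at position 4 is not in the conditioning environment; /d/ at position 5 is not in the conditioning environment; /d/ is a voiced stop in word-final position, so it devoices to [t].
Result: [ilugdeneut].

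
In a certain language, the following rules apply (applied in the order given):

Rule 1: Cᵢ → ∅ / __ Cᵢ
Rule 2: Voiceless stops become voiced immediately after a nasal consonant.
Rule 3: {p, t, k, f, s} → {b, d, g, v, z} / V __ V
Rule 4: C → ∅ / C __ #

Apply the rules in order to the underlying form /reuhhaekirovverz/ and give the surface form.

Rule 1 (degemination): /hh/ is a geminate; the first /h/ deletes. /vv/ is a geminate; the first /v/ deletes. /reuhhaekirovverz/ → reuhaekiroverz.
Rule 2 (post-nasal voicing): no segment meets the environment; /reuhaekiroverz/ is unchanged.
Rule 3 (intervocalic voicing): /k/ is a voiceless obstruent between vowels /e/ and /i/, so it voices to [g]. /reuhaekiroverz/ → reuhaegiroverz.
Rule 4 (final cluster simplification): /z/ is the second consonant of a word-final cluster /rz/, so it deletes. /reuhaegiroverz/ → reuhaegirover.

reuhaegirover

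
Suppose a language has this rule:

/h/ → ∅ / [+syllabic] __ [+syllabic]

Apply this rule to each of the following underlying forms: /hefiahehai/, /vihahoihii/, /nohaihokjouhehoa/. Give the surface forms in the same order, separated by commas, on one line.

/hefiahehai/: /h/ occurs between vowels /a/ and /e/, so it deletes. /h/ occurs between vowels /e/ and /a/, so it deletes. → [hefiaeai].
/vihahoihii/: /h/ occurs between vowels /i/ and /a/, so it deletes. /h/ occurs between vowels /a/ and /o/, so it deletes. /h/ occurs between vowels /i/ and /i/, so it deletes. → [viaoiii].
/nohaihokjouhehoa/: /h/ occurs between vowels /o/ and /a/, so it deletes. /h/ occurs between vowels /i/ and /o/, so it deletes. /h/ occurs between vowels /u/ and /e/, so it deletes. /h/ occurs between vowels /e/ and /o/, so it deletes. → [noaiokjoueoa].

hefiaeai, viaoiii, noaiokjoueoa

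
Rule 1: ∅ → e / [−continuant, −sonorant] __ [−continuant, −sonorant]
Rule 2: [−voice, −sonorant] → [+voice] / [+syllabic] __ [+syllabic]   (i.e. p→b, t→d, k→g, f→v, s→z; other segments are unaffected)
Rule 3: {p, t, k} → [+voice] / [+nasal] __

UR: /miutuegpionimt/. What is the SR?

Rule 1 (stop-cluster e-epenthesis): /g/ and /p/ form a stop–stop cluster, so [e] is inserted between them. /miutuegpionimt/ → miutuegepionimt.
Rule 2 (intervocalic voicing): /t/ is a voiceless obstruent between vowels /u/ and /u/, so it voices to [d]. /p/ is a voiceless obstruent between vowels /e/ and /i/, so it voices to [b]. /miutuegepionimt/ → miuduegebionimt.
Rule 3 (post-nasal voicing): /t/ is a voiceless stop immediately after the nasal /m/, so it voices to [d]. /miuduegebionimt/ → miuduegebionimd.

miuduegebionimd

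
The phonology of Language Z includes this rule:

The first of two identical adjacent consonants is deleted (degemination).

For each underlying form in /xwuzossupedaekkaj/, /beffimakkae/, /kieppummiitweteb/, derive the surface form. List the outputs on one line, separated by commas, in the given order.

/xwuzossupedaekkaj/: /ss/ is a geminate; the first /s/ deletes. /kk/ is a geminate; the first /k/ deletes. → [xwuzosupedaekaj].
/beffimakkae/: /ff/ is a geminate; the first /f/ deletes. /kk/ is a geminate; the first /k/ deletes. → [befimakae].
/kieppummiitweteb/: /pp/ is a geminate; the first /p/ deletes. /mm/ is a geminate; the first /m/ deletes. → [kiepumiitweteb].

xwuzosupedaekaj, befimakae, kiepumiitweteb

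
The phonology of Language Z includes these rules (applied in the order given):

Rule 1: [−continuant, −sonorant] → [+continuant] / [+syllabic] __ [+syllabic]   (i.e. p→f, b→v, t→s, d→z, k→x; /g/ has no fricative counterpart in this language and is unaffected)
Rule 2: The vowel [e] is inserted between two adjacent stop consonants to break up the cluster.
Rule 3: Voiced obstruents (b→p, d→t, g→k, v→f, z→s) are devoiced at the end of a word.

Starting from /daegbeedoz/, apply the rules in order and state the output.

Rule 1 (intervocalic spirantization): /d/ is a stop between vowels /e/ and /o/, so it spirantizes to the fricative [z]. /daegbeedoz/ → daegbeezoz.
Rule 2 (stop-cluster e-epenthesis): /g/ and /b/ form a stop–stop cluster, so [e] is inserted between them. /daegbeezoz/ → daegebeezoz.
Rule 3 (final devoicing): /z/ is a voiced obstruent in word-final position, so it devoices to [s]. /daegebeezoz/ → daegebeezos.

daegebeezos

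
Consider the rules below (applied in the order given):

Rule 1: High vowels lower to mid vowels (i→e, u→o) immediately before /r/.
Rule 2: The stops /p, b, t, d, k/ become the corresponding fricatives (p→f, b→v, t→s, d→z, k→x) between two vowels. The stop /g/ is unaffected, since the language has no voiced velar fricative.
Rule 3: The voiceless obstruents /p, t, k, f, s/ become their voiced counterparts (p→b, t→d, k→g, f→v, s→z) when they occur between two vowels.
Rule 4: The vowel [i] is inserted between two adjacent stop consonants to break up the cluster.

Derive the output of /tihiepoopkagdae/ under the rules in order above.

Rule 1 (pre-rhotic lowering): no segment meets the environment; /tihiepoopkagdae/ is unchanged.
Rule 2 (intervocalic spirantization): /p/ is a stop between vowels /e/ and /o/, so it spirantizes to the fricative [f]. /tihiepoopkagdae/ → tihiefoopkagdae.
Rule 3 (intervocalic voicing): /f/ is a voiceless obstruent between vowels /e/ and /o/, so it voices to [v]. /tihiefoopkagdae/ → tihievoopkagdae.
Rule 4 (stop-cluster i-epenthesis): /p/ and /k/ form a stop–stop cluster, so [i] is inserted between them. /g/ and /d/ form a stop–stop cluster, so [i] is inserted between them. /tihievoopkagdae/ → tihievoopikagidae.

tihievoopikagidae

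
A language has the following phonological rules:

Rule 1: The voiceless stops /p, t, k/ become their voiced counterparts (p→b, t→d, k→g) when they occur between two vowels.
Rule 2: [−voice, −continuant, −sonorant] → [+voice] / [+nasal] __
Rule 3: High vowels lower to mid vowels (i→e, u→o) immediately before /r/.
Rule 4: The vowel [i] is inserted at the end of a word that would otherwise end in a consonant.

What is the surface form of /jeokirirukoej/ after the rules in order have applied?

Rule 1 (intervocalic voicing): /k/ is a voiceless stop between vowels /o/ and /i/, so it voices to [g]. /k/ is a voiceless stop between vowels /u/ and /o/, so it voices to [g]. /jeokirirukoej/ → jeogirirugoej.
Rule 2 (post-nasal voicing): no segment meets the environment; /jeogirirugoej/ is unchanged.
Rule 3 (pre-rhotic lowering): /i/ is a high vowel immediately before /r/, so it lowers to [e]. /i/ is a high vowel immediately before /r/, so it lowers to [e]. /jeogirirugoej/ → jeogererugoej.
Rule 4 (final i-epenthesis): the form ends in the consonant /j/, so [i] is inserted word-finally. /jeogererugoej/ → jeogererugoeji.

jeogererugoeji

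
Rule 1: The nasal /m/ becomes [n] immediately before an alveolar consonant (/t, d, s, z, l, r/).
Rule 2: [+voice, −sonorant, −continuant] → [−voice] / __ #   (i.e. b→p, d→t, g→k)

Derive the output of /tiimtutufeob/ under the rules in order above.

tiintutufeop

Rule 1 (nasal place assimilation): /m/ precedes the alveolar consonant /t/, so it assimilates in place to [n]. /tiimtutufeob/ → tiintutufeob.
Rule 2 (final devoicing): /b/ is a voiced stop in word-final position, so it devoices to [p]. /tiintutufeob/ → tiintutufeop.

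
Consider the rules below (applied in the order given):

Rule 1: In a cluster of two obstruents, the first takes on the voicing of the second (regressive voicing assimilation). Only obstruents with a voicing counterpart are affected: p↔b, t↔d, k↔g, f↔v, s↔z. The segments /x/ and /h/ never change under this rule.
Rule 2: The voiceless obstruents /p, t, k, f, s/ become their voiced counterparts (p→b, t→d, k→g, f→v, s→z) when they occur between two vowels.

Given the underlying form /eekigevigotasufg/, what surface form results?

eegigevigodazuvg

Rule 1 (regressive voicing assimilation): /f/ precedes the voiced obstruent /g/, so it voices to [v] by assimilation. /eekigevigotasufg/ → eekigevigotasuvg.
Rule 2 (intervocalic voicing): /k/ is a voiceless obstruent between vowels /e/ and /i/, so it voices to [g]. /t/ is a voiceless obstruent between vowels /o/ and /a/, so it voices to [d]. /s/ is a voiceless obstruent between vowels /a/ and /u/, so it voices to [z]. /eekigevigotasuvg/ → eegigevigodazuvg.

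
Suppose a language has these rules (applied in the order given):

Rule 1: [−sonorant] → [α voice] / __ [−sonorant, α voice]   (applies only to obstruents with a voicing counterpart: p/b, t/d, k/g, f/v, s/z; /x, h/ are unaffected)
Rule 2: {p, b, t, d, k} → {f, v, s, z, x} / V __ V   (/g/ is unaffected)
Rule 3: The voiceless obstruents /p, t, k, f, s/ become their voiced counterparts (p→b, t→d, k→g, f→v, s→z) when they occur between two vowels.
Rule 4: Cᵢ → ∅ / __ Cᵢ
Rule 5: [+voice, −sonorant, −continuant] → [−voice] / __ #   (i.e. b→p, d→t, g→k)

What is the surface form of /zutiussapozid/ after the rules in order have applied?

Rule 1 (regressive voicing assimilation): no segment meets the environment; /zutiussapozid/ is unchanged.
Rule 2 (intervocalic spirantization): /t/ is a stop between vowels /u/ and /i/, so it spirantizes to the fricative [s]. /p/ is a stop between vowels /a/ and /o/, so it spirantizes to the fricative [f]. /zutiussapozid/ → zusiussafozid.
Rule 3 (intervocalic voicing): /s/ is a voiceless obstruent between vowels /u/ and /i/, so it voices to [z]. /f/ is a voiceless obstruent between vowels /a/ and /o/, so it voices to [v]. /zusiussafozid/ → zuziussavozid.
Rule 4 (degemination): /ss/ is a geminate; the first /s/ deletes. /zuziussavozid/ → zuziusavozid.
Rule 5 (final devoicing): /d/ is a voiced stop in word-final position, so it devoices to [t]. /zuziusavozid/ → zuziusavozit.

zuziusavozit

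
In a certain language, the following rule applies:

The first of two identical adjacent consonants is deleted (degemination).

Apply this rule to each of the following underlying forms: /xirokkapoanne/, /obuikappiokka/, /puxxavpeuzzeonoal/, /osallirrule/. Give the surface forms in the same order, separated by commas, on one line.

/xirokkapoanne/: /kk/ is a geminate; the first /k/ deletes. /nn/ is a geminate; the first /n/ deletes. → [xirokapoane].
/obuikappiokka/: /pp/ is a geminate; the first /p/ deletes. /kk/ is a geminate; the first /k/ deletes. → [obuikapioka].
/puxxavpeuzzeonoal/: /xx/ is a geminate; the first /x/ deletes. /zz/ is a geminate; the first /z/ deletes. → [puxavpeuzeonoal].
/osallirrule/: /ll/ is a geminate; the first /l/ deletes. /rr/ is a geminate; the first /r/ deletes. → [osalirule].

xirokapoane, obuikapioka, puxavpeuzeonoal, osalirule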